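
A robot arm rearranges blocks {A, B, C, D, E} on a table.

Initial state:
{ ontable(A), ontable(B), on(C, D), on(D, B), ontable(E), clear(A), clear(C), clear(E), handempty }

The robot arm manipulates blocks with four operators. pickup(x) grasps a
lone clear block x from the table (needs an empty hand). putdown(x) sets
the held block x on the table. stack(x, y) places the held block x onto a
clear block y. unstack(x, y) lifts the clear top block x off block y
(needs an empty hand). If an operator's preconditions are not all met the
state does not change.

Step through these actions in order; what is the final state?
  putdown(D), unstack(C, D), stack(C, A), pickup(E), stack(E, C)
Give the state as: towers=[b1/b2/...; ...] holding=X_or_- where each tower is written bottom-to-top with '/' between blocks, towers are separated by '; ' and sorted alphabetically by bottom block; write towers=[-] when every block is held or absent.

step 1 (putdown(D)) [no-op]: towers=[A; B/D/C; E] holding=-
step 2 (unstack(C, D)): towers=[A; B/D; E] holding=C
step 3 (stack(C, A)): towers=[A/C; B/D; E] holding=-
step 4 (pickup(E)): towers=[A/C; B/D] holding=E
step 5 (stack(E, C)): towers=[A/C/E; B/D] holding=-

towers=[A/C/E; B/D] holding=-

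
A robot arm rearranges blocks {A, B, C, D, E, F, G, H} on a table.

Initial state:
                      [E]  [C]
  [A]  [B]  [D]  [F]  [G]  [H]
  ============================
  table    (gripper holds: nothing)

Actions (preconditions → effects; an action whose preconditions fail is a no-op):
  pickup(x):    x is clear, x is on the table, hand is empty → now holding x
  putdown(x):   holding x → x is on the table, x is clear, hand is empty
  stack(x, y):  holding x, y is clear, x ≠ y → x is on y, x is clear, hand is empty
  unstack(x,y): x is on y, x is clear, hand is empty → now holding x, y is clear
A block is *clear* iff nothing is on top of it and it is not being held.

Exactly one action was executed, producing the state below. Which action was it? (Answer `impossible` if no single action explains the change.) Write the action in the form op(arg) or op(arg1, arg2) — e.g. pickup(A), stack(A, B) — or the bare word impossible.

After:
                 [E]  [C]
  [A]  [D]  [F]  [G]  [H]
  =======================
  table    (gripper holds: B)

pickup(B)

target: towers=[A; D; F; G/E; H/C] holding=B
         pickup(A) → towers=[B; D; F; G/E; H/C] holding=A
     unstack(E, G) → towers=[A; B; D; F; G; H/C] holding=E
         pickup(B) → towers=[A; D; F; G/E; H/C] holding=B  ← match
         pickup(F) → towers=[A; B; D; G/E; H/C] holding=F
         pickup(D) → towers=[A; B; F; G/E; H/C] holding=D
     unstack(C, H) → towers=[A; B; D; F; G/E; H] holding=C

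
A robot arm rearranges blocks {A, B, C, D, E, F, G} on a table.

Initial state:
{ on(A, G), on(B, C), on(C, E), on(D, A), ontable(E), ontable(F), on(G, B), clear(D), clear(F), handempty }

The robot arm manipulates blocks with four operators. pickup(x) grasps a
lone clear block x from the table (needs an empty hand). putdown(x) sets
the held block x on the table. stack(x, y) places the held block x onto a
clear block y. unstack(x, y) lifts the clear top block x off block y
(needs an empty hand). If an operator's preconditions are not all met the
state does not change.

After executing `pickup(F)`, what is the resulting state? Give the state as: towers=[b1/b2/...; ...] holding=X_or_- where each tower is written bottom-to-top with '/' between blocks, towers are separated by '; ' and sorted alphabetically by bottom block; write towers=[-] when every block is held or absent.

before: towers=[E/C/B/G/A/D; F] holding=-
pre[pickup(F)]: clear(F) ok, ontable(F) ok, handempty ok
all met → apply pickup(F)
after:  towers=[E/C/B/G/A/D] holding=F

towers=[E/C/B/G/A/D] holding=F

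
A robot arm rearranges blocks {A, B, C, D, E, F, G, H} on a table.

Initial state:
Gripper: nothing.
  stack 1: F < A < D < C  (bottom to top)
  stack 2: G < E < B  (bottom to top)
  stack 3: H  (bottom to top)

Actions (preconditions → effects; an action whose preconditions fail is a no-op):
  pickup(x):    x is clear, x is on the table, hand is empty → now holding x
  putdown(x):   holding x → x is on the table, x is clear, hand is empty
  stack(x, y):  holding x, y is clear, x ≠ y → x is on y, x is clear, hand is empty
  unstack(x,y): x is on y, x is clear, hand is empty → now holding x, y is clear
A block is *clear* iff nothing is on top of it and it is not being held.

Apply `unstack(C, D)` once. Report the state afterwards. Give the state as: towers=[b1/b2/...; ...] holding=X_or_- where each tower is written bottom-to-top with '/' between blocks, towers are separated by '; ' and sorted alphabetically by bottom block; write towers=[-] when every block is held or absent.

towers=[F/A/D; G/E/B; H] holding=C

before: towers=[F/A/D/C; G/E/B; H] holding=-
pre[unstack(C, D)]: on(C,D) yes, clear(C) yes, handempty yes
all met → apply unstack(C, D)
after:  towers=[F/A/D; G/E/B; H] holding=C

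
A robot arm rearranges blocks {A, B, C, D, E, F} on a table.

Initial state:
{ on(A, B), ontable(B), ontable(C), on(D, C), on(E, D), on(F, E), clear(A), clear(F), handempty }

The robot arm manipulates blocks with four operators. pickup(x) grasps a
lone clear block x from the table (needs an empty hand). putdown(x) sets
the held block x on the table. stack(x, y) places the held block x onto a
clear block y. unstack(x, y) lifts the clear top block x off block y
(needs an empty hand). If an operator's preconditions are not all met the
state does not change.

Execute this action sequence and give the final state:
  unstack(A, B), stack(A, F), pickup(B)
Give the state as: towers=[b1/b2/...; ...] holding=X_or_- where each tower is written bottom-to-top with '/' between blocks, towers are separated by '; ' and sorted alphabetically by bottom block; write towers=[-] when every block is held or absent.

towers=[C/D/E/F/A] holding=B

step 1 (unstack(A, B)): towers=[B; C/D/E/F] holding=A
step 2 (stack(A, F)): towers=[B; C/D/E/F/A] holding=-
step 3 (pickup(B)): towers=[C/D/E/F/A] holding=B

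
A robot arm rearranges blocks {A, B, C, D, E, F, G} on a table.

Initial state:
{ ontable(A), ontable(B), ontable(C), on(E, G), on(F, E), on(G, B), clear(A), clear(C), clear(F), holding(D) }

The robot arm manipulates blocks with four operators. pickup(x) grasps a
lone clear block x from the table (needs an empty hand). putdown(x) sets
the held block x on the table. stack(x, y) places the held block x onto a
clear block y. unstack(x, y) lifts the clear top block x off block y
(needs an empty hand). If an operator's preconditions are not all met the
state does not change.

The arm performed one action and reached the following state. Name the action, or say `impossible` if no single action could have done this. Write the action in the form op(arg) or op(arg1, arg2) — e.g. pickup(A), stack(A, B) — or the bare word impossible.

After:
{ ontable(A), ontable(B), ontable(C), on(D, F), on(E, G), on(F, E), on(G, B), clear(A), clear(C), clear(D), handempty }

target: towers=[A; B/G/E/F/D; C] holding=-
        putdown(D) → towers=[A; B/G/E/F; C; D] holding=-
       stack(D, F) → towers=[A; B/G/E/F/D; C] holding=-  ← match
       stack(D, A) → towers=[A/D; B/G/E/F; C] holding=-
       stack(D, C) → towers=[A; B/G/E/F; C/D] holding=-

stack(D, F)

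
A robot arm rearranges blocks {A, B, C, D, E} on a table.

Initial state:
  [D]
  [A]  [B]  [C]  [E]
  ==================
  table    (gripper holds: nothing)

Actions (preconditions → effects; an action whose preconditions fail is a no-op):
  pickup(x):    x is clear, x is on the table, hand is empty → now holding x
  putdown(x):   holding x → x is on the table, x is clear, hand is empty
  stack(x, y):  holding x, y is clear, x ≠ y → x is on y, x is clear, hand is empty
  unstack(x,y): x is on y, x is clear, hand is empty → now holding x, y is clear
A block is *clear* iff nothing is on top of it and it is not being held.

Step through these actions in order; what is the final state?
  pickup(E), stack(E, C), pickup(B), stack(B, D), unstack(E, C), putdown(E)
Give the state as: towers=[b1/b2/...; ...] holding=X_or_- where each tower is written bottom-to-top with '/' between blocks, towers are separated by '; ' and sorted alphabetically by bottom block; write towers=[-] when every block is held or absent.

towers=[A/D/B; C; E] holding=-

step 1 (pickup(E)): towers=[A/D; B; C] holding=E
step 2 (stack(E, C)): towers=[A/D; B; C/E] holding=-
step 3 (pickup(B)): towers=[A/D; C/E] holding=B
step 4 (stack(B, D)): towers=[A/D/B; C/E] holding=-
step 5 (unstack(E, C)): towers=[A/D/B; C] holding=E
step 6 (putdown(E)): towers=[A/D/B; C; E] holding=-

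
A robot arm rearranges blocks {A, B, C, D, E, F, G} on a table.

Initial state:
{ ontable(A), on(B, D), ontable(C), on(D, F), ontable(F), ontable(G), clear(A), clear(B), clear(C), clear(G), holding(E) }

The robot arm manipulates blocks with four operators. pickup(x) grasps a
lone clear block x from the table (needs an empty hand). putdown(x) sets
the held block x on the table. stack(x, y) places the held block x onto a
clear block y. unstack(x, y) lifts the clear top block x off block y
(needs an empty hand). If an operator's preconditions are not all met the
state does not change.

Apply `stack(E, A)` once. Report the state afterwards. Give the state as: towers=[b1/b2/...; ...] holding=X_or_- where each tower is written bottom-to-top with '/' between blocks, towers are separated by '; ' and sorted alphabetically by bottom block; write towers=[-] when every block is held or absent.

towers=[A/E; C; F/D/B; G] holding=-

before: towers=[A; C; F/D/B; G] holding=E
pre[stack(E, A)]: holding(E) yes, clear(A) yes, E≠A yes
all met → apply stack(E, A)
after:  towers=[A/E; C; F/D/B; G] holding=-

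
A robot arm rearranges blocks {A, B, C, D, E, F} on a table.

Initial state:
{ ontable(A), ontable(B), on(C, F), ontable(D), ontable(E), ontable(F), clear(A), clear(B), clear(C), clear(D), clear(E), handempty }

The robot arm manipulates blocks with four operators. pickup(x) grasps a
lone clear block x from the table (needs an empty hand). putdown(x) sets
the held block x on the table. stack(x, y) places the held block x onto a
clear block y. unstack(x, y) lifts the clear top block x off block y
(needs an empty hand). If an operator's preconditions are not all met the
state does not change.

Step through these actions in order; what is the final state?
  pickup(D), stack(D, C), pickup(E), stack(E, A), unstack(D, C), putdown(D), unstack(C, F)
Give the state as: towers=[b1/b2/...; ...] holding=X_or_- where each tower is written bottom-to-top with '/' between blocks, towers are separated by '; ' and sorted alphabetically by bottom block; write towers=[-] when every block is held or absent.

step 1 (pickup(D)): towers=[A; B; E; F/C] holding=D
step 2 (stack(D, C)): towers=[A; B; E; F/C/D] holding=-
step 3 (pickup(E)): towers=[A; B; F/C/D] holding=E
step 4 (stack(E, A)): towers=[A/E; B; F/C/D] holding=-
step 5 (unstack(D, C)): towers=[A/E; B; F/C] holding=D
step 6 (putdown(D)): towers=[A/E; B; D; F/C] holding=-
step 7 (unstack(C, F)): towers=[A/E; B; D; F] holding=C

towers=[A/E; B; D; F] holding=C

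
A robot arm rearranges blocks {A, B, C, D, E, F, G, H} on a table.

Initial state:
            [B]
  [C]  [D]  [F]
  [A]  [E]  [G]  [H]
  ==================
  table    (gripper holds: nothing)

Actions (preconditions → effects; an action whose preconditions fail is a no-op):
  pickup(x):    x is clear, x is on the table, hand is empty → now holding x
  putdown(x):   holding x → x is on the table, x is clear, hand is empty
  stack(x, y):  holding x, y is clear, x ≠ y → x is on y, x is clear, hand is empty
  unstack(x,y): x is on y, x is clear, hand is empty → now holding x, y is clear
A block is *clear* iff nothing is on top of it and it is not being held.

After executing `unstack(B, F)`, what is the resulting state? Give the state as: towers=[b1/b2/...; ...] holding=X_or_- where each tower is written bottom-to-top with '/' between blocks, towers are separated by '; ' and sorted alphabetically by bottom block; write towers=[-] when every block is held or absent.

towers=[A/C; E/D; G/F; H] holding=B

before: towers=[A/C; E/D; G/F/B; H] holding=-
pre[unstack(B, F)]: on(B,F) yes, clear(B) yes, handempty yes
all met → apply unstack(B, F)
after:  towers=[A/C; E/D; G/F; H] holding=B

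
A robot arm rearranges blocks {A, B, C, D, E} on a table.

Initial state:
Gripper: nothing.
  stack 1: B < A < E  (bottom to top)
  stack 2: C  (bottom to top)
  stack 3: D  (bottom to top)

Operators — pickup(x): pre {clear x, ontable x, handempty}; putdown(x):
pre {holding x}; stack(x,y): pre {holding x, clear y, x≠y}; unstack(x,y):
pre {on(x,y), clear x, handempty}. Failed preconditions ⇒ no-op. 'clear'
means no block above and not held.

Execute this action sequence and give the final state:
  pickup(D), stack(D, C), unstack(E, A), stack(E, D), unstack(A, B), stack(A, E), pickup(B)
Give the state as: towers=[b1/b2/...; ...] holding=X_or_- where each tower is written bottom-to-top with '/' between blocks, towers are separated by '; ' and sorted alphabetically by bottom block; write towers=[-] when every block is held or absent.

step 1 (pickup(D)): towers=[B/A/E; C] holding=D
step 2 (stack(D, C)): towers=[B/A/E; C/D] holding=-
step 3 (unstack(E, A)): towers=[B/A; C/D] holding=E
step 4 (stack(E, D)): towers=[B/A; C/D/E] holding=-
step 5 (unstack(A, B)): towers=[B; C/D/E] holding=A
step 6 (stack(A, E)): towers=[B; C/D/E/A] holding=-
step 7 (pickup(B)): towers=[C/D/E/A] holding=B

towers=[C/D/E/A] holding=B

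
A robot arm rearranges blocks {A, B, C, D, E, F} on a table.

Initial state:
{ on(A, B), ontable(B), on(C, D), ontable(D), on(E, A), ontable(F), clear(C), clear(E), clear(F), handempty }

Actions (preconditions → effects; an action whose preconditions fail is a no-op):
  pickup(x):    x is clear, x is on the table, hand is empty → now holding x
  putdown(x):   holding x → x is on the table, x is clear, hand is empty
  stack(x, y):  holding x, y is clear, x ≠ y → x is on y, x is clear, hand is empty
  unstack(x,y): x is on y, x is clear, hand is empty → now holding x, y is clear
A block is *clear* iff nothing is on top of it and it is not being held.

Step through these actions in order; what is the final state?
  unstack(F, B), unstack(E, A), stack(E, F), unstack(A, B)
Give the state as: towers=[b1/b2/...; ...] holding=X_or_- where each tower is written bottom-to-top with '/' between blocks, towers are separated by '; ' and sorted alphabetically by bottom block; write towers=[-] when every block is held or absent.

towers=[B; D/C; F/E] holding=A

step 1 (unstack(F, B)) [no-op]: towers=[B/A/E; D/C; F] holding=-
step 2 (unstack(E, A)): towers=[B/A; D/C; F] holding=E
step 3 (stack(E, F)): towers=[B/A; D/C; F/E] holding=-
step 4 (unstack(A, B)): towers=[B; D/C; F/E] holding=A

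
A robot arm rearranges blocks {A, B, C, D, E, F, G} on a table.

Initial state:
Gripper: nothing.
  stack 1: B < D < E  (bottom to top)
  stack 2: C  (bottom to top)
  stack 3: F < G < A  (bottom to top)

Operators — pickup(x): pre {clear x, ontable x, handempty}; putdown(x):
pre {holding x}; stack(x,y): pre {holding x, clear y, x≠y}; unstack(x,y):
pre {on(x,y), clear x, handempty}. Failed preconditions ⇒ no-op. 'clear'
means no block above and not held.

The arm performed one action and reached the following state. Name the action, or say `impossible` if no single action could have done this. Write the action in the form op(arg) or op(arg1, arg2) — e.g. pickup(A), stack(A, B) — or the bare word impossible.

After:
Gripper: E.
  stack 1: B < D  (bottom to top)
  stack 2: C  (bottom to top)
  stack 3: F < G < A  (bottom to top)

target: towers=[B/D; C; F/G/A] holding=E
     unstack(A, G) → towers=[B/D/E; C; F/G] holding=A
     unstack(E, D) → towers=[B/D; C; F/G/A] holding=E  ← match
         pickup(C) → towers=[B/D/E; F/G/A] holding=C

unstack(E, D)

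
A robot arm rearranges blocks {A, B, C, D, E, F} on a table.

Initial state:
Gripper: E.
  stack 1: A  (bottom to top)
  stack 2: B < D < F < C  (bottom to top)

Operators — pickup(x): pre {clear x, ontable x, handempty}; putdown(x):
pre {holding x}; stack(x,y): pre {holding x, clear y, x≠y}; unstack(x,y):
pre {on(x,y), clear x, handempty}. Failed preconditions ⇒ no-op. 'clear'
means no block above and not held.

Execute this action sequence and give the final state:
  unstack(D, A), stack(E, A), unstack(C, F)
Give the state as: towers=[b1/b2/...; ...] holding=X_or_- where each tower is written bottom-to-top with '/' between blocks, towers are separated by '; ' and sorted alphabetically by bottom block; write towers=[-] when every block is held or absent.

step 1 (unstack(D, A)) [no-op]: towers=[A; B/D/F/C] holding=E
step 2 (stack(E, A)): towers=[A/E; B/D/F/C] holding=-
step 3 (unstack(C, F)): towers=[A/E; B/D/F] holding=C

towers=[A/E; B/D/F] holding=C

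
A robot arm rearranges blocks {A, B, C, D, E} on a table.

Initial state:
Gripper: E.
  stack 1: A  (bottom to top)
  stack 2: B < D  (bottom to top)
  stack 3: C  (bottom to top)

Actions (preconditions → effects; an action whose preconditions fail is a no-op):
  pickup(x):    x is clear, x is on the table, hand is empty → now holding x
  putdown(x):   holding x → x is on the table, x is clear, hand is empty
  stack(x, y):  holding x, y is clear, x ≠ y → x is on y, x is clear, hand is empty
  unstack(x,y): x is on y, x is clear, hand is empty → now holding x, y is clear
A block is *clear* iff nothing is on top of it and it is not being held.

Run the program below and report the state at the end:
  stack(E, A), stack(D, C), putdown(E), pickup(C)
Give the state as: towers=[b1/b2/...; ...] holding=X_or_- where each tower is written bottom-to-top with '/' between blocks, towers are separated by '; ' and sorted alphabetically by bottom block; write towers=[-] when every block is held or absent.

step 1 (stack(E, A)): towers=[A/E; B/D; C] holding=-
step 2 (stack(D, C)) [no-op]: towers=[A/E; B/D; C] holding=-
step 3 (putdown(E)) [no-op]: towers=[A/E; B/D; C] holding=-
step 4 (pickup(C)): towers=[A/E; B/D] holding=C

towers=[A/E; B/D] holding=C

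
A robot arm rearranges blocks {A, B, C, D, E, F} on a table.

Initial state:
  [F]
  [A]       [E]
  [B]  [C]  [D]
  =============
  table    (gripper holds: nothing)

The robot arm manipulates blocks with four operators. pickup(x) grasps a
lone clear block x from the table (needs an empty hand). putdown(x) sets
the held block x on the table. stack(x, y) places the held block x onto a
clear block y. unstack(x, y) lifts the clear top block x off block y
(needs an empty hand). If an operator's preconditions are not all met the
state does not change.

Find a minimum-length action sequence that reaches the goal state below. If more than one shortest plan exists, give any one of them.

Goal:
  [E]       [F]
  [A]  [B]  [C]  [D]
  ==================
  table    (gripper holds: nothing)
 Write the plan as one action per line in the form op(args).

unstack(F, A)
stack(F, C)
unstack(A, B)
putdown(A)
unstack(E, D)
stack(E, A)

step 1 (unstack(F, A)): towers=[B/A; C; D/E] holding=F
step 2 (stack(F, C)): towers=[B/A; C/F; D/E] holding=-
step 3 (unstack(A, B)): towers=[B; C/F; D/E] holding=A
step 4 (putdown(A)): towers=[A; B; C/F; D/E] holding=-
step 5 (unstack(E, D)): towers=[A; B; C/F; D] holding=E
step 6 (stack(E, A)): towers=[A/E; B; C/F; D] holding=-
goal check: towers=[A/E; B; C/F; D] holding=- — reached (length 6, optimal by BFS)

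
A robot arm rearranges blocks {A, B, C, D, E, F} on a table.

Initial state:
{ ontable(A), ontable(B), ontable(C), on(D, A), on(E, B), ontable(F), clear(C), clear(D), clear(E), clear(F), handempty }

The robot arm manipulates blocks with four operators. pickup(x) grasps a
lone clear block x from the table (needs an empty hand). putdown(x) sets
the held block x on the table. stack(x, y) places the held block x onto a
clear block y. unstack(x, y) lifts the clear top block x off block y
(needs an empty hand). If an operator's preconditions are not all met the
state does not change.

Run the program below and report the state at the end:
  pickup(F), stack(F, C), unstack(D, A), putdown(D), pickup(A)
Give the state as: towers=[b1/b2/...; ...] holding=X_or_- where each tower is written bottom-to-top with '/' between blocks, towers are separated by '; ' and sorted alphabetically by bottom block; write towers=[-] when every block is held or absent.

step 1 (pickup(F)): towers=[A/D; B/E; C] holding=F
step 2 (stack(F, C)): towers=[A/D; B/E; C/F] holding=-
step 3 (unstack(D, A)): towers=[A; B/E; C/F] holding=D
step 4 (putdown(D)): towers=[A; B/E; C/F; D] holding=-
step 5 (pickup(A)): towers=[B/E; C/F; D] holding=A

towers=[B/E; C/F; D] holding=A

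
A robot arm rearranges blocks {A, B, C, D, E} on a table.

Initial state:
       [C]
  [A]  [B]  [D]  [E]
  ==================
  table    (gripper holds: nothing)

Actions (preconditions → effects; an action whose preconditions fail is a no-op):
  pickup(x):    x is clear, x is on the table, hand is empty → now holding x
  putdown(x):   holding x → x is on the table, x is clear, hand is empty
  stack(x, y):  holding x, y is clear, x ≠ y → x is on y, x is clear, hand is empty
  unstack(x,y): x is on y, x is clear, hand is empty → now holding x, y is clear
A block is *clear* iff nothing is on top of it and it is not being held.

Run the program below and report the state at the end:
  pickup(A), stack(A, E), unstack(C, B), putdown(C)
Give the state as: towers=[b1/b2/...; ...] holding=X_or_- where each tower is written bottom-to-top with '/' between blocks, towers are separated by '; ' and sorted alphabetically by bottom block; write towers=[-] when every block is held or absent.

step 1 (pickup(A)): towers=[B/C; D; E] holding=A
step 2 (stack(A, E)): towers=[B/C; D; E/A] holding=-
step 3 (unstack(C, B)): towers=[B; D; E/A] holding=C
step 4 (putdown(C)): towers=[B; C; D; E/A] holding=-

towers=[B; C; D; E/A] holding=-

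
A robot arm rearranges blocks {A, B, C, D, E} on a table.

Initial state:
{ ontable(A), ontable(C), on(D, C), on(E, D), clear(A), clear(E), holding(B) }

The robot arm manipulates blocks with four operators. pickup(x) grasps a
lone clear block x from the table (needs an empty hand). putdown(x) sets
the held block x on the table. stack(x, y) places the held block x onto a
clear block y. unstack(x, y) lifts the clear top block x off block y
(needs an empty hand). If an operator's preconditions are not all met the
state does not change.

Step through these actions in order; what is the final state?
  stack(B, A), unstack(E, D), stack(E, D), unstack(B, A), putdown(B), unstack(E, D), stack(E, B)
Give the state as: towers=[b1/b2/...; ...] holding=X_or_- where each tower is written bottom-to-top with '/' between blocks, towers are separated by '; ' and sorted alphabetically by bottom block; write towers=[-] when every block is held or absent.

step 1 (stack(B, A)): towers=[A/B; C/D/E] holding=-
step 2 (unstack(E, D)): towers=[A/B; C/D] holding=E
step 3 (stack(E, D)): towers=[A/B; C/D/E] holding=-
step 4 (unstack(B, A)): towers=[A; C/D/E] holding=B
step 5 (putdown(B)): towers=[A; B; C/D/E] holding=-
step 6 (unstack(E, D)): towers=[A; B; C/D] holding=E
step 7 (stack(E, B)): towers=[A; B/E; C/D] holding=-

towers=[A; B/E; C/D] holding=-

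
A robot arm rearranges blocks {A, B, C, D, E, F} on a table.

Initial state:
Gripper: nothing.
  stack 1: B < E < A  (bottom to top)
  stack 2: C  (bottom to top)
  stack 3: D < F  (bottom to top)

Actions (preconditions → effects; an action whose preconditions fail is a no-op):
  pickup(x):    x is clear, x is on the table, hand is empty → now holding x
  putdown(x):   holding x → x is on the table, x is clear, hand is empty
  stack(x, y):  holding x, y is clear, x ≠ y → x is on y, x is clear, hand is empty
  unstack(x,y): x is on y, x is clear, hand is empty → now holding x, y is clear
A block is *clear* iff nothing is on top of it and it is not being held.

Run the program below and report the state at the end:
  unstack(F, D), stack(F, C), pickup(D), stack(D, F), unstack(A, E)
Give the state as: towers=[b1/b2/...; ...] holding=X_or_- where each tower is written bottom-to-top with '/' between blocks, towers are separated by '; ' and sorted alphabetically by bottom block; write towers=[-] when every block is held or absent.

towers=[B/E; C/F/D] holding=A

step 1 (unstack(F, D)): towers=[B/E/A; C; D] holding=F
step 2 (stack(F, C)): towers=[B/E/A; C/F; D] holding=-
step 3 (pickup(D)): towers=[B/E/A; C/F] holding=D
step 4 (stack(D, F)): towers=[B/E/A; C/F/D] holding=-
step 5 (unstack(A, E)): towers=[B/E; C/F/D] holding=A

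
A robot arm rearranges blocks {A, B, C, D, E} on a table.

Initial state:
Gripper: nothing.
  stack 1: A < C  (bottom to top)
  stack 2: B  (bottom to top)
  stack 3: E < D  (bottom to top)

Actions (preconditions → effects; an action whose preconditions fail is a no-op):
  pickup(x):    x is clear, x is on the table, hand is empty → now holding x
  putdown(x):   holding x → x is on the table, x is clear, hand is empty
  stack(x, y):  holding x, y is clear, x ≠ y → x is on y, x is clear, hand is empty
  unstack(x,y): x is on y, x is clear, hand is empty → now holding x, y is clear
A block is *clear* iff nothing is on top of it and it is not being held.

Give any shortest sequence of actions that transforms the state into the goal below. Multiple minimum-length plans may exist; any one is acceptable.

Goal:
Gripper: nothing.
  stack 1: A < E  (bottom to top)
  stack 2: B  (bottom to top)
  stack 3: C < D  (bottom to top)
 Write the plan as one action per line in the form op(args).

step 1 (unstack(C, A)): towers=[A; B; E/D] holding=C
step 2 (putdown(C)): towers=[A; B; C; E/D] holding=-
step 3 (unstack(D, E)): towers=[A; B; C; E] holding=D
step 4 (stack(D, C)): towers=[A; B; C/D; E] holding=-
step 5 (pickup(E)): towers=[A; B; C/D] holding=E
step 6 (stack(E, A)): towers=[A/E; B; C/D] holding=-
goal check: towers=[A/E; B; C/D] holding=- — reached (length 6, optimal by BFS)

unstack(C, A)
putdown(C)
unstack(D, E)
stack(D, C)
pickup(E)
stack(E, A)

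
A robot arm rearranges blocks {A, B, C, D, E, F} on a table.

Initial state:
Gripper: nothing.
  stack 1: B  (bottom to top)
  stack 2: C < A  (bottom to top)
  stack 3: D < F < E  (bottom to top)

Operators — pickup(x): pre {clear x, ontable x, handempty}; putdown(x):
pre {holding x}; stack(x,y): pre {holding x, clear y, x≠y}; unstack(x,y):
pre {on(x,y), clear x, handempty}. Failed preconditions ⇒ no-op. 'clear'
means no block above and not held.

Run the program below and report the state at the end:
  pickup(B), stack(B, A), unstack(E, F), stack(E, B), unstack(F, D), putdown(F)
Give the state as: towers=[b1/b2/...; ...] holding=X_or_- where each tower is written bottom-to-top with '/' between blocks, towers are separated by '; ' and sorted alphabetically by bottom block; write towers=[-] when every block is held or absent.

step 1 (pickup(B)): towers=[C/A; D/F/E] holding=B
step 2 (stack(B, A)): towers=[C/A/B; D/F/E] holding=-
step 3 (unstack(E, F)): towers=[C/A/B; D/F] holding=E
step 4 (stack(E, B)): towers=[C/A/B/E; D/F] holding=-
step 5 (unstack(F, D)): towers=[C/A/B/E; D] holding=F
step 6 (putdown(F)): towers=[C/A/B/E; D; F] holding=-

towers=[C/A/B/E; D; F] holding=-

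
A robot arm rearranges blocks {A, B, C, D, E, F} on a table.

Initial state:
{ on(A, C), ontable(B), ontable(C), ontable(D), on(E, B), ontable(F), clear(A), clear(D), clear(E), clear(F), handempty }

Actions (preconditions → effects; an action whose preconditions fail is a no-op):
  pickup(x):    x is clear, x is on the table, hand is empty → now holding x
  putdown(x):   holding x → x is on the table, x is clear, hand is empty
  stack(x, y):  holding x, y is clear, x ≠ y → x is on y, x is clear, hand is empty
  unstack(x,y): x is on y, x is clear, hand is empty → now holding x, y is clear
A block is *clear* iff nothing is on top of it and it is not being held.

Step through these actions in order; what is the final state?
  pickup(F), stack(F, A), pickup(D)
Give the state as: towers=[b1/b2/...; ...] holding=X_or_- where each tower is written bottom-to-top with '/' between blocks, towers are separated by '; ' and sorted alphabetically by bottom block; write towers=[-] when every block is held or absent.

step 1 (pickup(F)): towers=[B/E; C/A; D] holding=F
step 2 (stack(F, A)): towers=[B/E; C/A/F; D] holding=-
step 3 (pickup(D)): towers=[B/E; C/A/F] holding=D

towers=[B/E; C/A/F] holding=D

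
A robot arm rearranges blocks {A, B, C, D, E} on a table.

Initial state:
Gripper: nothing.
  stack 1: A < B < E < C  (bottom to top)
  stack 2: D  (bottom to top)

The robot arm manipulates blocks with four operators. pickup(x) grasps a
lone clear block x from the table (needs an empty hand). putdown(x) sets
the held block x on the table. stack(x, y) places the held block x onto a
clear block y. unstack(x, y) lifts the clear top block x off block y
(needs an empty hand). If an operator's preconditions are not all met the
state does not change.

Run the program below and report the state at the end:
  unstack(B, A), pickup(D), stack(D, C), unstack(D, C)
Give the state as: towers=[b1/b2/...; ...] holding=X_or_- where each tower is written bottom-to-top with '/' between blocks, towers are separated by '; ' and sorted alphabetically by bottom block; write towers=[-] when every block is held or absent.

step 1 (unstack(B, A)) [no-op]: towers=[A/B/E/C; D] holding=-
step 2 (pickup(D)): towers=[A/B/E/C] holding=D
step 3 (stack(D, C)): towers=[A/B/E/C/D] holding=-
step 4 (unstack(D, C)): towers=[A/B/E/C] holding=D

towers=[A/B/E/C] holding=D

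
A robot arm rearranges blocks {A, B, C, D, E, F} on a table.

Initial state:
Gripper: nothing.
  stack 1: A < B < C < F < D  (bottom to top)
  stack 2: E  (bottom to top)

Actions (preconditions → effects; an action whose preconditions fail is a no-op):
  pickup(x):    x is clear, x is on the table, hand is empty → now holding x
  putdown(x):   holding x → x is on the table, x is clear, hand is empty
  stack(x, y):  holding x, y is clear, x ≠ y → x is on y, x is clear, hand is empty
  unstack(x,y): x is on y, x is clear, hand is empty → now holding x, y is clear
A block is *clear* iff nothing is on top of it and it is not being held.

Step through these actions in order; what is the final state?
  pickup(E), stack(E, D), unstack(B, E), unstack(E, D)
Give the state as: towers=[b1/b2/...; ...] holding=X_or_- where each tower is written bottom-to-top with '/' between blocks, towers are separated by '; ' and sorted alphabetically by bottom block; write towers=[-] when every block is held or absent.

towers=[A/B/C/F/D] holding=E

step 1 (pickup(E)): towers=[A/B/C/F/D] holding=E
step 2 (stack(E, D)): towers=[A/B/C/F/D/E] holding=-
step 3 (unstack(B, E)) [no-op]: towers=[A/B/C/F/D/E] holding=-
step 4 (unstack(E, D)): towers=[A/B/C/F/D] holding=E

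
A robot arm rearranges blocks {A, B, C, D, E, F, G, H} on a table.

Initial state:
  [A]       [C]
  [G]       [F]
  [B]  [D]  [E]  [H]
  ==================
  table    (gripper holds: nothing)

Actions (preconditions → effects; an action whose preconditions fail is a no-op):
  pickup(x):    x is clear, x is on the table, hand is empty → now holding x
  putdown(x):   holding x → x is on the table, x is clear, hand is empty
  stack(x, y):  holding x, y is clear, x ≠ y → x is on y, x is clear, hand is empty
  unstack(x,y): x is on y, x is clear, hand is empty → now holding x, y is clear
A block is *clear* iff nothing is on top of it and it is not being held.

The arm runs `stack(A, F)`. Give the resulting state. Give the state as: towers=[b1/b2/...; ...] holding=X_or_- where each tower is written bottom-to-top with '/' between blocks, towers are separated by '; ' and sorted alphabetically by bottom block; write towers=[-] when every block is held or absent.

before: towers=[B/G/A; D; E/F/C; H] holding=-
pre[stack(A, F)]: holding(A) ✗, clear(F) ✗, A≠F ✓
holding(A), clear(F) unmet → stack(A, F) is a no-op
after:  towers=[B/G/A; D; E/F/C; H] holding=-

towers=[B/G/A; D; E/F/C; H] holding=-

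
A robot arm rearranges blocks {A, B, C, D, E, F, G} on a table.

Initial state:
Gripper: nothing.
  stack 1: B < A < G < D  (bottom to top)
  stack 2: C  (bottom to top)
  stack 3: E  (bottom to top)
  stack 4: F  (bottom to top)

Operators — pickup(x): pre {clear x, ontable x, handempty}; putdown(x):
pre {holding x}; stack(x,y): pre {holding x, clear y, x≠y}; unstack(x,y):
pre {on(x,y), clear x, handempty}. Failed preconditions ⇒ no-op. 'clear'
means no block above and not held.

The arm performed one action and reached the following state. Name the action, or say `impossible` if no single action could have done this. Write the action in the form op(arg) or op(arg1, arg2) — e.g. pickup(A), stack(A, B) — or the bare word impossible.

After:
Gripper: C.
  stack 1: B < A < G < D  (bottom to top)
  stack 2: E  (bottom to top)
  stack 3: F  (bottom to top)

target: towers=[B/A/G/D; E; F] holding=C
         pickup(F) → towers=[B/A/G/D; C; E] holding=F
     unstack(D, G) → towers=[B/A/G; C; E; F] holding=D
         pickup(E) → towers=[B/A/G/D; C; F] holding=E
         pickup(C) → towers=[B/A/G/D; E; F] holding=C  ← match

pickup(C)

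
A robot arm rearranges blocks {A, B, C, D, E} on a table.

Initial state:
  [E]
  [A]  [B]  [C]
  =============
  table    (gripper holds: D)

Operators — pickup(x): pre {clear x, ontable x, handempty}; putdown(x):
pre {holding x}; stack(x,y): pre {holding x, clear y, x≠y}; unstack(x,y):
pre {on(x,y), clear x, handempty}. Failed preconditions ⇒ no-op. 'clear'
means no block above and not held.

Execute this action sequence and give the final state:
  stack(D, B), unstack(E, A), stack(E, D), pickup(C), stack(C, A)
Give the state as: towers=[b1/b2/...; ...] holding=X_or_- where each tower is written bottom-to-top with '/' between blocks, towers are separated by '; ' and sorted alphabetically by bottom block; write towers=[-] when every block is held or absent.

towers=[A/C; B/D/E] holding=-

step 1 (stack(D, B)): towers=[A/E; B/D; C] holding=-
step 2 (unstack(E, A)): towers=[A; B/D; C] holding=E
step 3 (stack(E, D)): towers=[A; B/D/E; C] holding=-
step 4 (pickup(C)): towers=[A; B/D/E] holding=C
step 5 (stack(C, A)): towers=[A/C; B/D/E] holding=-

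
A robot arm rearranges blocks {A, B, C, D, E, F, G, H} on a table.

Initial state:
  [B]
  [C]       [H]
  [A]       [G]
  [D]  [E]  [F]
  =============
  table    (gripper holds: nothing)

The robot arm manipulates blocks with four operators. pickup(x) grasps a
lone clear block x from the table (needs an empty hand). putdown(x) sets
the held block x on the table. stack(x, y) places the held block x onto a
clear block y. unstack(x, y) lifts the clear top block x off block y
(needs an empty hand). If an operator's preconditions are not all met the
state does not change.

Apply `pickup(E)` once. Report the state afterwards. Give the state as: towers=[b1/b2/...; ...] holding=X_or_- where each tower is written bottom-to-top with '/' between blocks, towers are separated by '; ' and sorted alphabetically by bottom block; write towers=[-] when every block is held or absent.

towers=[D/A/C/B; F/G/H] holding=E

before: towers=[D/A/C/B; E; F/G/H] holding=-
pre[pickup(E)]: clear(E) yes, ontable(E) yes, handempty yes
all met → apply pickup(E)
after:  towers=[D/A/C/B; F/G/H] holding=E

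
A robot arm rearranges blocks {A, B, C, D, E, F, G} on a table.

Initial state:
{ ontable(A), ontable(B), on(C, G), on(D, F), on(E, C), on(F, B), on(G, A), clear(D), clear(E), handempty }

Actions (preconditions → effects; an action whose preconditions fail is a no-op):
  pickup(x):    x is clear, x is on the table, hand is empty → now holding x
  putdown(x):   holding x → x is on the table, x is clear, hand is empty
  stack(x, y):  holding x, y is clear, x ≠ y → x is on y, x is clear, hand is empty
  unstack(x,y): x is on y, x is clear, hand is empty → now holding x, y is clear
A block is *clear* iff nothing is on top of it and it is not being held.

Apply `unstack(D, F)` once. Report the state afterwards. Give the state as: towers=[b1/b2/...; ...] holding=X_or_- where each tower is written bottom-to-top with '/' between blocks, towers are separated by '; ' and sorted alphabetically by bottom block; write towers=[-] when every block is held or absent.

before: towers=[A/G/C/E; B/F/D] holding=-
pre[unstack(D, F)]: on(D,F) ✓, clear(D) ✓, handempty ✓
all met → apply unstack(D, F)
after:  towers=[A/G/C/E; B/F] holding=D

towers=[A/G/C/E; B/F] holding=D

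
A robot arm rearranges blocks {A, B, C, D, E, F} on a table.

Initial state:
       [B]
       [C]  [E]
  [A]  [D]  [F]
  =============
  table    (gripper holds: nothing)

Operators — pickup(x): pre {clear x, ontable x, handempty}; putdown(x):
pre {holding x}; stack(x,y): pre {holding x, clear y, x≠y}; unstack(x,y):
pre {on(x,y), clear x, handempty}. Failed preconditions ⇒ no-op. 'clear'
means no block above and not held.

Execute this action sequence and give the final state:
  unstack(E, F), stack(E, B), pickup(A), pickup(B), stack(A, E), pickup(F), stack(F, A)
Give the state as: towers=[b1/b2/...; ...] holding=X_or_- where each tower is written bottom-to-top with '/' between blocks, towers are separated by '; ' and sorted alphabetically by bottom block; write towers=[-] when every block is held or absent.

step 1 (unstack(E, F)): towers=[A; D/C/B; F] holding=E
step 2 (stack(E, B)): towers=[A; D/C/B/E; F] holding=-
step 3 (pickup(A)): towers=[D/C/B/E; F] holding=A
step 4 (pickup(B)) [no-op]: towers=[D/C/B/E; F] holding=A
step 5 (stack(A, E)): towers=[D/C/B/E/A; F] holding=-
step 6 (pickup(F)): towers=[D/C/B/E/A] holding=F
step 7 (stack(F, A)): towers=[D/C/B/E/A/F] holding=-

towers=[D/C/B/E/A/F] holding=-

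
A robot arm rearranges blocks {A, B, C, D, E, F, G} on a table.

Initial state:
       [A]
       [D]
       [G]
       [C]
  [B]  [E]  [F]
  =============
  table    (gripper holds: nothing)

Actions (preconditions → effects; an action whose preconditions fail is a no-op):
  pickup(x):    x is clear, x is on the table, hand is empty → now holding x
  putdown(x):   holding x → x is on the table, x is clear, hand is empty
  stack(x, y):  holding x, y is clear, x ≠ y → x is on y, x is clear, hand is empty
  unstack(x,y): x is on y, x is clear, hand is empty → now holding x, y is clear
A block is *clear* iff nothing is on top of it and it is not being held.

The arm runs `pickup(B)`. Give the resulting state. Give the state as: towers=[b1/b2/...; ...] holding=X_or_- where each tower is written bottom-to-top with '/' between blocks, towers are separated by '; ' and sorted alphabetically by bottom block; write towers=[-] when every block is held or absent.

before: towers=[B; E/C/G/D/A; F] holding=-
pre[pickup(B)]: clear(B) ok, ontable(B) ok, handempty ok
all met → apply pickup(B)
after:  towers=[E/C/G/D/A; F] holding=B

towers=[E/C/G/D/A; F] holding=B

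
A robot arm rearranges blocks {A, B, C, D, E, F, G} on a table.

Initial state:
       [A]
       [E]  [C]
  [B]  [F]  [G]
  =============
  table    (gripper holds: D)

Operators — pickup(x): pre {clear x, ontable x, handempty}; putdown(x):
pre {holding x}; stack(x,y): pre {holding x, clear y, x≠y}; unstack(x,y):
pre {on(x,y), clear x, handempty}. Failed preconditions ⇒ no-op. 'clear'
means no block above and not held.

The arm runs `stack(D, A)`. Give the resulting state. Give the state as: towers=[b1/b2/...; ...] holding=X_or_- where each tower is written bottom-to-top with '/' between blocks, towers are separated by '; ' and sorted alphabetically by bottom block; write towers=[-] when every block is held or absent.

towers=[B; F/E/A/D; G/C] holding=-

before: towers=[B; F/E/A; G/C] holding=D
pre[stack(D, A)]: holding(D) yes, clear(A) yes, D≠A yes
all met → apply stack(D, A)
after:  towers=[B; F/E/A/D; G/C] holding=-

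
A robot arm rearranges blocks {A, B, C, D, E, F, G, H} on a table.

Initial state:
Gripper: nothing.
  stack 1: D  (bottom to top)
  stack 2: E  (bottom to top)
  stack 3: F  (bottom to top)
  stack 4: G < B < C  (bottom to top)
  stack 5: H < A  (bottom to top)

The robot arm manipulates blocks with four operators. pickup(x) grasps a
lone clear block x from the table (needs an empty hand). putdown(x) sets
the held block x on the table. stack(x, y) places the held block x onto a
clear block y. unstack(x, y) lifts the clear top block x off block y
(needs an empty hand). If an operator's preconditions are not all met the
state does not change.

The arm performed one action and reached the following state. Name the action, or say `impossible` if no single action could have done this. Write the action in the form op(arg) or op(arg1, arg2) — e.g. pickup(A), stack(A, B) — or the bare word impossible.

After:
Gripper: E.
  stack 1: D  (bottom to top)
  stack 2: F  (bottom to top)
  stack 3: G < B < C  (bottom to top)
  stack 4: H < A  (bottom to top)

pickup(E)

target: towers=[D; F; G/B/C; H/A] holding=E
     unstack(A, H) → towers=[D; E; F; G/B/C; H] holding=A
         pickup(E) → towers=[D; F; G/B/C; H/A] holding=E  ← match
         pickup(F) → towers=[D; E; G/B/C; H/A] holding=F
         pickup(D) → towers=[E; F; G/B/C; H/A] holding=D
     unstack(C, B) → towers=[D; E; F; G/B; H/A] holding=C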